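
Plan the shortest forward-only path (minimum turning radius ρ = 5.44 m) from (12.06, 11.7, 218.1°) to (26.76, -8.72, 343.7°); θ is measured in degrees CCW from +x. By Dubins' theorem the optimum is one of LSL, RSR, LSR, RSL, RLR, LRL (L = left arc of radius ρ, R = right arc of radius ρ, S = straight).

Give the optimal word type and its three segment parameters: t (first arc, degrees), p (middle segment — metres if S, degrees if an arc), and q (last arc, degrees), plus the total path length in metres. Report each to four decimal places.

LSL: t = 101.5921°, p = 16.8771 m, q = 24.0079°, L = 28.8023 m

Let ψ = atan2(Δy, Δx) = atan2(-20.42, 14.70) = -54.2505° be the start→goal bearing.
Normalize: d = |goal − start| / ρ = 25.160811/5.44 = 4.625149, α = (θ_start − ψ) mod 360° = 272.3505° = 4.753414 rad, β = (θ_goal − ψ) mod 360° = 37.9505° = 0.662362 rad.
Common terms: sin α = -0.999159, cos α = 0.041013, sin β = 0.614981, cos β = 0.788542, cos(α−β) = -0.582123, d² = 21.392004. Work in radians in the unit-radius frame; every candidate has L = ρ·(t + p + q).
LSL: p² = 2 + d² − 2cos(α−β) + 2d(sin α − sin β) = 9.624976; p = √p² = 3.102415; φ = atan2(cos β − cos α, d + sin α − sin β) = 0.243345 rad; t = (φ − α) mod 2π = 1.773117 rad, q = (β − φ) mod 2π = 0.419017 rad → L = 5.44·(1.773117 + 3.102415 + 0.419017) = 5.44·5.294548 = 28.802342 m
RSR: p² = 2 + d² − 2cos(α−β) + 2d(sin β − sin α) = 39.487523; p = √p² = 6.283910; φ = atan2(cos α − cos β, d − sin α + sin β) = -0.119242 rad; t = (α − φ) mod 2π = 4.872655 rad, q = (φ − β) mod 2π = 5.501582 rad → L = 5.44·(4.872655 + 6.283910 + 5.501582) = 5.44·16.658147 = 90.620319 m
LSR: p² = d² − 2 + 2cos(α−β) + 2d(sin α + sin β) = 14.674001; p = √p² = 3.830666; φ = atan2(−cos α − cos β, d + sin α + sin β) − atan2(−2, p) = 0.288007 rad; t = (φ − α) mod 2π = 1.817778 rad, q = (φ − β) mod 2π = 5.908830 rad → L = 5.44·(1.817778 + 3.830666 + 5.908830) = 5.44·11.557274 = 62.871572 m
RSL: p² = d² − 2 + 2cos(α−β) − 2d(sin α + sin β) = 21.781514; p = √p² = 4.667067; φ = atan2(cos α + cos β, d − sin α − sin β) − atan2(2, p) = -0.240748 rad; t = (α − φ) mod 2π = 4.994162 rad, q = (β − φ) mod 2π = 0.903110 rad → L = 5.44·(4.994162 + 4.667067 + 0.903110) = 5.44·10.564339 = 57.470003 m
RLR: c = (6 − d² + 2cos(α−β) + 2d(sin α − sin β))/8 = -3.935940, |c| > 1 → infeasible
LRL: c = (6 − d² + 2cos(α−β) − 2d(sin α − sin β))/8 = -0.203122; p = 2π − arccos c = 4.507844 rad; φ = atan2(cos β − cos α, d + sin α − sin β) = 0.243345 rad; t = (φ − α + p/2) mod 2π = 4.027038 rad, q = (β − α − t + p) mod 2π = 2.672939 rad → L = 5.44·(4.027038 + 4.507844 + 2.672939) = 5.44·11.207821 = 60.970545 m
Shortest: LSL with L = 28.802342 m ≈ 28.8023 m
Convert LSL to answer units (arcs ×180/π): t = 1.773117·180/π = 101.5921°, p = ρ·p = 5.44·3.102415 = 16.8771 m, q = 0.419017·180/π = 24.0079°, L = 28.8023 m.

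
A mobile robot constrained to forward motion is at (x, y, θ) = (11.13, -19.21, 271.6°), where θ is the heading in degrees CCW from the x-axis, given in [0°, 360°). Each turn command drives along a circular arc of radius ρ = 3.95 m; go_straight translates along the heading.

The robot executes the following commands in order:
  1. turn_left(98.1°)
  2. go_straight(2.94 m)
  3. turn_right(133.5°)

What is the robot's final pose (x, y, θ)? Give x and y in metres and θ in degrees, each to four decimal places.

set_pose: (x, y, θ) = (11.1300, -19.2100, 271.6000°), ρ = 3.95
turn_left(98.1°): centre at ρ to the left, rotate +98.1° → (15.7440, -22.9932, 369.7000° ≡ 9.7000°)
go_straight(2.94): x += 2.94·cos θ, y += 2.94·sin θ → (18.6420, -22.4979, 9.7000°)
turn_right(133.5°): centre at ρ to the right, rotate −133.5° → (22.5899, -28.5888, -123.8000° ≡ 236.2000°)

(22.5899, -28.5888, 236.2000°)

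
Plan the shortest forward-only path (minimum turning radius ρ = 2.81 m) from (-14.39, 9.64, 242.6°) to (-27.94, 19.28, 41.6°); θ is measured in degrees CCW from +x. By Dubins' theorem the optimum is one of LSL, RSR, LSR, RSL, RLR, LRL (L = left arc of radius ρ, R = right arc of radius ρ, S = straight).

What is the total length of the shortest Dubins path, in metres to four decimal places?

20.9688 m

Let ψ = atan2(Δy, Δx) = atan2(9.64, -13.55) = 144.5705° be the start→goal bearing.
Normalize: d = |goal − start| / ρ = 16.629254/2.81 = 5.917884, α = (θ_start − ψ) mod 360° = 98.0295° = 1.710938 rad, β = (θ_goal − ψ) mod 360° = 257.0295° = 4.486012 rad.
Common terms: sin α = 0.990196, cos α = -0.139684, sin β = -0.974486, cos β = -0.224449, cos(α−β) = -0.933580, d² = 35.021352. Work in radians in the unit-radius frame; every candidate has L = ρ·(t + p + q).
LSL: p² = 2 + d² − 2cos(α−β) + 2d(sin α − sin β) = 62.142035; p = √p² = 7.883022; φ = atan2(cos β − cos α, d + sin α − sin β) = -0.010753 rad; t = (φ − α) mod 2π = 4.561494 rad, q = (β − φ) mod 2π = 4.496765 rad → L = 2.81·(4.561494 + 7.883022 + 4.496765) = 2.81·16.941281 = 47.604999 m
RSR: p² = 2 + d² − 2cos(α−β) + 2d(sin β − sin α) = 15.634991; p = √p² = 3.954111; φ = atan2(cos α − cos β, d − sin α + sin β) = 0.021439 rad; t = (α − φ) mod 2π = 1.689499 rad, q = (φ − β) mod 2π = 1.818613 rad → L = 2.81·(1.689499 + 3.954111 + 1.818613) = 2.81·7.462222 = 20.968845 m
LSR: p² = d² − 2 + 2cos(α−β) + 2d(sin α + sin β) = 31.340135; p = √p² = 5.598226; φ = atan2(−cos α − cos β, d + sin α + sin β) − atan2(−2, p) = 0.404415 rad; t = (φ − α) mod 2π = 4.976663 rad, q = (φ − β) mod 2π = 2.201589 rad → L = 2.81·(4.976663 + 5.598226 + 2.201589) = 2.81·12.776478 = 35.901902 m
RSL: p² = d² − 2 + 2cos(α−β) − 2d(sin α + sin β) = 30.968248; p = √p² = 5.564912; φ = atan2(cos α + cos β, d − sin α − sin β) − atan2(2, p) = -0.406636 rad; t = (α − φ) mod 2π = 2.117574 rad, q = (β − φ) mod 2π = 4.892648 rad → L = 2.81·(2.117574 + 5.564912 + 4.892648) = 2.81·12.575134 = 35.336127 m
RLR: c = (6 − d² + 2cos(α−β) + 2d(sin α − sin β))/8 = -0.954374; p = 2π − arccos c = 3.444833 rad; φ = atan2(cos α − cos β, d − sin α + sin β) = 0.021439 rad; t = (α − φ + p/2) mod 2π = 3.411916 rad, q = (α − β − t + p) mod 2π = 3.541029 rad → L = 2.81·(3.411916 + 3.444833 + 3.541029) = 2.81·10.397778 = 29.217755 m
LRL: c = (6 − d² + 2cos(α−β) − 2d(sin α − sin β))/8 = -6.767754, |c| > 1 → infeasible
Shortest: RSR with L = 20.968845 m ≈ 20.9688 m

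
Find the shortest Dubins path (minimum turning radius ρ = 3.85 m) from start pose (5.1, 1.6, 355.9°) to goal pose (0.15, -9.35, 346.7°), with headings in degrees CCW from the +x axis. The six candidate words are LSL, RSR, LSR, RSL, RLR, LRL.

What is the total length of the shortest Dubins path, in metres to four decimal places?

Let ψ = atan2(Δy, Δx) = atan2(-10.95, -4.95) = -114.3256° be the start→goal bearing.
Normalize: d = |goal − start| / ρ = 12.016863/3.85 = 3.121263, α = (θ_start − ψ) mod 360° = 110.2256° = 1.923799 rad, β = (θ_goal − ψ) mod 360° = 101.0256° = 1.763229 rad.
Common terms: sin α = 0.938339, cos α = -0.345717, sin β = 0.981542, cos β = -0.191247, cos(α−β) = 0.987136, d² = 9.742284. Work in radians in the unit-radius frame; every candidate has L = ρ·(t + p + q).
LSL: p² = 2 + d² − 2cos(α−β) + 2d(sin α − sin β) = 9.498315; p = √p² = 3.081934; φ = atan2(cos β − cos α, d + sin α − sin β) = 0.050142 rad; t = (φ − α) mod 2π = 4.409528 rad, q = (β − φ) mod 2π = 1.713087 rad → L = 3.85·(4.409528 + 3.081934 + 1.713087) = 3.85·9.204549 = 35.437512 m
RSR: p² = 2 + d² − 2cos(α−β) + 2d(sin β − sin α) = 10.037708; p = √p² = 3.168234; φ = atan2(cos α − cos β, d − sin α + sin β) = -0.048775 rad; t = (α − φ) mod 2π = 1.972574 rad, q = (φ − β) mod 2π = 4.471181 rad → L = 3.85·(1.972574 + 3.168234 + 4.471181) = 3.85·9.611990 = 37.006161 m
LSR: p² = d² − 2 + 2cos(α−β) + 2d(sin α + sin β) = 21.701462; p = √p² = 4.658483; φ = atan2(−cos α − cos β, d + sin α + sin β) − atan2(−2, p) = 0.511644 rad; t = (φ − α) mod 2π = 4.871030 rad, q = (φ − β) mod 2π = 5.031600 rad → L = 3.85·(4.871030 + 4.658483 + 5.031600) = 3.85·14.561113 = 56.060286 m
RSL: p² = d² − 2 + 2cos(α−β) − 2d(sin α + sin β) = -2.268350 < 0 → infeasible
RLR: c = (6 − d² + 2cos(α−β) + 2d(sin α − sin β))/8 = -0.254713; p = 2π − arccos c = 4.454838 rad; φ = atan2(cos α − cos β, d − sin α + sin β) = -0.048775 rad; t = (α − φ + p/2) mod 2π = 4.199993 rad, q = (α − β − t + p) mod 2π = 0.415415 rad → L = 3.85·(4.199993 + 4.454838 + 0.415415) = 3.85·9.070245 = 34.920445 m
LRL: c = (6 − d² + 2cos(α−β) − 2d(sin α − sin β))/8 = -0.187289; p = 2π − arccos c = 4.523987 rad; φ = atan2(cos β − cos α, d + sin α − sin β) = 0.050142 rad; t = (φ − α + p/2) mod 2π = 0.388336 rad, q = (β − α − t + p) mod 2π = 3.975080 rad → L = 3.85·(0.388336 + 4.523987 + 3.975080) = 3.85·8.887404 = 34.216505 m
Shortest: LRL with L = 34.216505 m ≈ 34.2165 m

34.2165 m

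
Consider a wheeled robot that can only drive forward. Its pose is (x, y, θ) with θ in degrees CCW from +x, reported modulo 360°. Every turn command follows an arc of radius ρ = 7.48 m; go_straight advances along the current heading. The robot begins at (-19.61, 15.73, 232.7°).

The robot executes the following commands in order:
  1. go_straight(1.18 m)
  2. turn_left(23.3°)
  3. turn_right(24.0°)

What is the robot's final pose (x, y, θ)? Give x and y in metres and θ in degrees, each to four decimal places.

set_pose: (x, y, θ) = (-19.6100, 15.7300, 232.7000°), ρ = 7.48
go_straight(1.18): x += 1.18·cos θ, y += 1.18·sin θ → (-20.3251, 14.7913, 232.7000°)
turn_left(23.3°): centre at ρ to the left, rotate +23.3° → (-21.6327, 12.0681, 256.0000°)
turn_right(24.0°): centre at ρ to the right, rotate −24.0° → (-22.9962, 9.2726, 232.0000°)

(-22.9962, 9.2726, 232.0000°)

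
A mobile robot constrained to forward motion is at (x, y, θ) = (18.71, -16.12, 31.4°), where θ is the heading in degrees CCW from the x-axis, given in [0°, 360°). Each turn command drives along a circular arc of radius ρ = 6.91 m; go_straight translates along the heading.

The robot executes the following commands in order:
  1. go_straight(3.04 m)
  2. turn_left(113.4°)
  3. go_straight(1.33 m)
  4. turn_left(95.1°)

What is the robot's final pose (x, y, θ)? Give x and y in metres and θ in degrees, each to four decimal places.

(10.6396, -4.4060, 239.9000°)

set_pose: (x, y, θ) = (18.7100, -16.1200, 31.4000°), ρ = 6.91
go_straight(3.04): x += 3.04·cos θ, y += 3.04·sin θ → (21.3048, -14.5361, 31.4000°)
turn_left(113.4°): centre at ρ to the left, rotate +113.4° → (21.6878, -2.9916, 144.8000°)
go_straight(1.33): x += 1.33·cos θ, y += 1.33·sin θ → (20.6010, -2.2250, 144.8000°)
turn_left(95.1°): centre at ρ to the left, rotate +95.1° → (10.6396, -4.4060, 239.9000°)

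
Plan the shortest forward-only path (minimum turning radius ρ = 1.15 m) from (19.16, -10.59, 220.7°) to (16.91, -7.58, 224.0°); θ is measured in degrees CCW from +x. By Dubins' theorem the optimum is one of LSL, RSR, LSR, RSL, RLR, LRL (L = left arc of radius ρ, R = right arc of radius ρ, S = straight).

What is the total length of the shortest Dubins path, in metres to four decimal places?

Let ψ = atan2(Δy, Δx) = atan2(3.01, -2.25) = 126.7784° be the start→goal bearing.
Normalize: d = |goal − start| / ρ = 3.758005/1.15 = 3.267830, α = (θ_start − ψ) mod 360° = 93.9216° = 1.639241 rad, β = (θ_goal − ψ) mod 360° = 97.2216° = 1.696837 rad.
Common terms: sin α = 0.997659, cos α = -0.068391, sin β = 0.992067, cos β = -0.125707, cos(α−β) = 0.998342, d² = 10.678715. Work in radians in the unit-radius frame; every candidate has L = ρ·(t + p + q).
LSL: p² = 2 + d² − 2cos(α−β) + 2d(sin α − sin β) = 10.718573; p = √p² = 3.273923; φ = atan2(cos β − cos α, d + sin α − sin β) = -0.017508 rad; t = (φ − α) mod 2π = 4.626437 rad, q = (β − φ) mod 2π = 1.714344 rad → L = 1.15·(4.626437 + 3.273923 + 1.714344) = 1.15·9.614704 = 11.056910 m
RSR: p² = 2 + d² − 2cos(α−β) + 2d(sin β − sin α) = 10.645489; p = √p² = 3.262743; φ = atan2(cos α − cos β, d − sin α + sin β) = 0.017568 rad; t = (α − φ) mod 2π = 1.621673 rad, q = (φ − β) mod 2π = 4.603916 rad → L = 1.15·(1.621673 + 3.262743 + 4.603916) = 1.15·9.488332 = 10.911582 m
LSR: p² = d² − 2 + 2cos(α−β) + 2d(sin α + sin β) = 23.679572; p = √p² = 4.866166; φ = atan2(−cos α − cos β, d + sin α + sin β) − atan2(−2, p) = 0.426855 rad; t = (φ − α) mod 2π = 5.070800 rad, q = (φ − β) mod 2π = 5.013204 rad → L = 1.15·(5.070800 + 4.866166 + 5.013204) = 1.15·14.950170 = 17.192695 m
RSL: p² = d² − 2 + 2cos(α−β) − 2d(sin α + sin β) = -2.328776 < 0 → infeasible
RLR: c = (6 − d² + 2cos(α−β) + 2d(sin α − sin β))/8 = -0.330686; p = 2π − arccos c = 4.375358 rad; φ = atan2(cos α − cos β, d − sin α + sin β) = 0.017568 rad; t = (α − φ + p/2) mod 2π = 3.809352 rad, q = (α − β − t + p) mod 2π = 0.508410 rad → L = 1.15·(3.809352 + 4.375358 + 0.508410) = 1.15·8.693121 = 9.997089 m
LRL: c = (6 − d² + 2cos(α−β) − 2d(sin α − sin β))/8 = -0.339822; p = 2π − arccos c = 4.365662 rad; φ = atan2(cos β − cos α, d + sin α − sin β) = -0.017508 rad; t = (φ − α + p/2) mod 2π = 0.526082 rad, q = (β − α − t + p) mod 2π = 3.897175 rad → L = 1.15·(0.526082 + 4.365662 + 3.897175) = 1.15·8.788919 = 10.107257 m
Shortest: RLR with L = 9.997089 m ≈ 9.9971 m

9.9971 m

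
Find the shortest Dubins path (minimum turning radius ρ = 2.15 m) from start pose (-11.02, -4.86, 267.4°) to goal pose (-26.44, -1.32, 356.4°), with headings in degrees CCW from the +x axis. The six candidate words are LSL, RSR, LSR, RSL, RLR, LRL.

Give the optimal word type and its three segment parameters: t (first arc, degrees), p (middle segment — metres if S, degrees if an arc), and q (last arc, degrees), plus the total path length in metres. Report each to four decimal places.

Let ψ = atan2(Δy, Δx) = atan2(3.54, -15.42) = 167.0705° be the start→goal bearing.
Normalize: d = |goal − start| / ρ = 15.821125/2.15 = 7.358663, α = (θ_start − ψ) mod 360° = 100.3295° = 1.751080 rad, β = (θ_goal − ψ) mod 360° = 189.3295° = 3.304423 rad.
Common terms: sin α = 0.983793, cos α = -0.179308, sin β = -0.162111, cos β = -0.986772, cos(α−β) = 0.017452, d² = 54.149919. Work in radians in the unit-radius frame; every candidate has L = ρ·(t + p + q).
LSL: p² = 2 + d² − 2cos(α−β) + 2d(sin α − sin β) = 72.979661; p = √p² = 8.542813; φ = atan2(cos β − cos α, d + sin α − sin β) = -0.094661 rad; t = (φ − α) mod 2π = 4.437445 rad, q = (β − φ) mod 2π = 3.399084 rad → L = 2.15·(4.437445 + 8.542813 + 3.399084) = 2.15·16.379342 = 35.215585 m
RSR: p² = 2 + d² − 2cos(α−β) + 2d(sin β − sin α) = 39.250367; p = √p² = 6.265011; φ = atan2(cos α − cos β, d − sin α + sin β) = 0.129244 rad; t = (α − φ) mod 2π = 1.621835 rad, q = (φ − β) mod 2π = 3.108007 rad → L = 2.15·(1.621835 + 6.265011 + 3.108007) = 2.15·10.994854 = 23.638935 m
LSR: p² = d² − 2 + 2cos(α−β) + 2d(sin α + sin β) = 64.277778; p = √p² = 8.017342; φ = atan2(−cos α − cos β, d + sin α + sin β) − atan2(−2, p) = 0.386062 rad; t = (φ − α) mod 2π = 4.918168 rad, q = (φ − β) mod 2π = 3.364825 rad → L = 2.15·(4.918168 + 8.017342 + 3.364825) = 2.15·16.300336 = 35.045721 m
RSL: p² = d² − 2 + 2cos(α−β) − 2d(sin α + sin β) = 40.091869; p = √p² = 6.331814; φ = atan2(cos α + cos β, d − sin α − sin β) − atan2(2, p) = -0.482473 rad; t = (α − φ) mod 2π = 2.233553 rad, q = (β − φ) mod 2π = 3.786896 rad → L = 2.15·(2.233553 + 6.331814 + 3.786896) = 2.15·12.352263 = 26.557365 m
RLR: c = (6 − d² + 2cos(α−β) + 2d(sin α − sin β))/8 = -3.906296, |c| > 1 → infeasible
LRL: c = (6 − d² + 2cos(α−β) − 2d(sin α − sin β))/8 = -8.122458, |c| > 1 → infeasible
Shortest: RSR with L = 23.638935 m ≈ 23.6389 m
Convert RSR to answer units (arcs ×180/π): t = 1.621835·180/π = 92.9243°, p = ρ·p = 2.15·6.265011 = 13.4698 m, q = 3.108007·180/π = 178.0757°, L = 23.6389 m.

RSR: t = 92.9243°, p = 13.4698 m, q = 178.0757°, L = 23.6389 m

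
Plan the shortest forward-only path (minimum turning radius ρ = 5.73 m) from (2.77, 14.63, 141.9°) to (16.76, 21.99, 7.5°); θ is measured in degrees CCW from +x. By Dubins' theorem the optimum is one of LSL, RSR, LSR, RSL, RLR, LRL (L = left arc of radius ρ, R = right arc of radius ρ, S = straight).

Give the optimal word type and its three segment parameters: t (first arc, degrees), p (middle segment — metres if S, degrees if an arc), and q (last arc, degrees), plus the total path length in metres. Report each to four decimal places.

RSL: t = 163.0565°, p = 5.9730 m, q = 28.6565°, L = 25.1457 m

Let ψ = atan2(Δy, Δx) = atan2(7.36, 13.99) = 27.7484° be the start→goal bearing.
Normalize: d = |goal − start| / ρ = 15.807900/5.73 = 2.758796, α = (θ_start − ψ) mod 360° = 114.1516° = 1.992321 rad, β = (θ_goal − ψ) mod 360° = 339.7516° = 5.929784 rad.
Common terms: sin α = 0.912466, cos α = -0.409152, sin β = -0.346091, cos β = 0.938201, cos(α−β) = -0.699663, d² = 7.610954. Work in radians in the unit-radius frame; every candidate has L = ρ·(t + p + q).
LSL: p² = 2 + d² − 2cos(α−β) + 2d(sin α − sin β) = 17.954486; p = √p² = 4.237273; φ = atan2(cos β − cos α, d + sin α − sin β) = 0.323594 rad; t = (φ − α) mod 2π = 4.614459 rad, q = (β − φ) mod 2π = 5.606189 rad → L = 5.73·(4.614459 + 4.237273 + 5.606189) = 5.73·14.457921 = 82.843890 m
RSR: p² = 2 + d² − 2cos(α−β) + 2d(sin β − sin α) = 4.066076; p = √p² = 2.016451; φ = atan2(cos α − cos β, d − sin α + sin β) = -0.731760 rad; t = (α − φ) mod 2π = 2.724081 rad, q = (φ − β) mod 2π = 5.904826 rad → L = 5.73·(2.724081 + 2.016451 + 5.904826) = 5.73·10.645359 = 60.997908 m
LSR: p² = d² − 2 + 2cos(α−β) + 2d(sin α + sin β) = 7.336654; p = √p² = 2.708626; φ = atan2(−cos α − cos β, d + sin α + sin β) − atan2(−2, p) = 0.478242 rad; t = (φ − α) mod 2π = 4.769106 rad, q = (φ − β) mod 2π = 0.831644 rad → L = 5.73·(4.769106 + 2.708626 + 0.831644) = 5.73·8.309376 = 47.612724 m
RSL: p² = d² − 2 + 2cos(α−β) − 2d(sin α + sin β) = 1.086601; p = √p² = 1.042402; φ = atan2(cos α + cos β, d − sin α − sin β) − atan2(2, p) = -0.853551 rad; t = (α − φ) mod 2π = 2.845872 rad, q = (β − φ) mod 2π = 0.500149 rad → L = 5.73·(2.845872 + 1.042402 + 0.500149) = 5.73·4.388423 = 25.145663 m
RLR: c = (6 − d² + 2cos(α−β) + 2d(sin α − sin β))/8 = 0.491740; p = 2π − arccos c = 5.226476 rad; φ = atan2(cos α − cos β, d − sin α + sin β) = -0.731760 rad; t = (α − φ + p/2) mod 2π = 5.337320 rad, q = (α − β − t + p) mod 2π = 2.234879 rad → L = 5.73·(5.337320 + 5.226476 + 2.234879) = 5.73·12.798675 = 73.336410 m
LRL: c = (6 − d² + 2cos(α−β) − 2d(sin α − sin β))/8 = -1.244311, |c| > 1 → infeasible
Shortest: RSL with L = 25.145663 m ≈ 25.1457 m
Convert RSL to answer units (arcs ×180/π): t = 2.845872·180/π = 163.0565°, p = ρ·p = 5.73·1.042402 = 5.9730 m, q = 0.500149·180/π = 28.6565°, L = 25.1457 m.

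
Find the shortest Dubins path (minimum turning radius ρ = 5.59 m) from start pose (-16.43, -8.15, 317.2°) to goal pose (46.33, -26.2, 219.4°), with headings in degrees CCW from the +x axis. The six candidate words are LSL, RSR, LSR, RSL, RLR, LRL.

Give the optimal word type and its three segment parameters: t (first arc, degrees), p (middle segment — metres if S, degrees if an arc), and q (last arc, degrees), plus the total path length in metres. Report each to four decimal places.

Let ψ = atan2(Δy, Δx) = atan2(-18.05, 62.76) = -16.0454° be the start→goal bearing.
Normalize: d = |goal − start| / ρ = 65.304059/5.59 = 11.682300, α = (θ_start − ψ) mod 360° = 333.2454° = 5.816230 rad, β = (θ_goal − ψ) mod 360° = 235.4454° = 4.109298 rad.
Common terms: sin α = -0.450170, cos α = 0.892943, sin β = -0.823586, cos β = -0.567191, cos(α−β) = -0.135716, d² = 136.476141. Work in radians in the unit-radius frame; every candidate has L = ρ·(t + p + q).
LSL: p² = 2 + d² − 2cos(α−β) + 2d(sin α − sin β) = 147.472300; p = √p² = 12.143817; φ = atan2(cos β − cos α, d + sin α − sin β) = -0.120528 rad; t = (φ − α) mod 2π = 0.346427 rad, q = (β − φ) mod 2π = 4.229826 rad → L = 5.59·(0.346427 + 12.143817 + 4.229826) = 5.59·16.720071 = 93.465195 m
RSR: p² = 2 + d² − 2cos(α−β) + 2d(sin β − sin α) = 130.022844; p = √p² = 11.402756; φ = atan2(cos α − cos β, d − sin α + sin β) = 0.128404 rad; t = (α − φ) mod 2π = 5.687826 rad, q = (φ − β) mod 2π = 2.302291 rad → L = 5.59·(5.687826 + 11.402756 + 2.302291) = 5.59·19.392873 = 108.406162 m
LSR: p² = d² − 2 + 2cos(α−β) + 2d(sin α + sin β) = 104.443908; p = √p² = 10.219780; φ = atan2(−cos α − cos β, d + sin α + sin β) − atan2(−2, p) = 0.161970 rad; t = (φ − α) mod 2π = 0.628926 rad, q = (φ − β) mod 2π = 2.335858 rad → L = 5.59·(0.628926 + 10.219780 + 2.335858) = 5.59·13.184563 = 73.701709 m
RSL: p² = d² − 2 + 2cos(α−β) − 2d(sin α + sin β) = 163.965511; p = √p² = 12.804902; φ = atan2(cos α + cos β, d − sin α − sin β) − atan2(2, p) = -0.129801 rad; t = (α − φ) mod 2π = 5.946031 rad, q = (β − φ) mod 2π = 4.239099 rad → L = 5.59·(5.946031 + 12.804902 + 4.239099) = 5.59·22.990031 = 128.514274 m
RLR: c = (6 − d² + 2cos(α−β) + 2d(sin α − sin β))/8 = -15.252855, |c| > 1 → infeasible
LRL: c = (6 − d² + 2cos(α−β) − 2d(sin α − sin β))/8 = -17.434038, |c| > 1 → infeasible
Shortest: LSR with L = 73.701709 m ≈ 73.7017 m
Convert LSR to answer units (arcs ×180/π): t = 0.628926·180/π = 36.0348°, p = ρ·p = 5.59·10.219780 = 57.1286 m, q = 2.335858·180/π = 133.8348°, L = 73.7017 m.

LSR: t = 36.0348°, p = 57.1286 m, q = 133.8348°, L = 73.7017 m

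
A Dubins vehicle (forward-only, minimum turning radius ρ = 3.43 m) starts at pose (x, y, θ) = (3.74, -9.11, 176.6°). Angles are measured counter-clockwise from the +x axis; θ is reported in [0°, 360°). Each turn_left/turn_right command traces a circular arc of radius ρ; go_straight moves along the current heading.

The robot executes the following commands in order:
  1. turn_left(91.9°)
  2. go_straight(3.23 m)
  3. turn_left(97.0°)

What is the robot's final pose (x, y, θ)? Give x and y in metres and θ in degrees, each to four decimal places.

(3.7808, -19.1771, 5.5000°)

set_pose: (x, y, θ) = (3.7400, -9.1100, 176.6000°), ρ = 3.43
turn_left(91.9°): centre at ρ to the left, rotate +91.9° → (0.1078, -12.4442, 268.5000°)
go_straight(3.23): x += 3.23·cos θ, y += 3.23·sin θ → (0.0232, -15.6731, 268.5000°)
turn_left(97.0°): centre at ρ to the left, rotate +97.0° → (3.7808, -19.1771, 365.5000° ≡ 5.5000°)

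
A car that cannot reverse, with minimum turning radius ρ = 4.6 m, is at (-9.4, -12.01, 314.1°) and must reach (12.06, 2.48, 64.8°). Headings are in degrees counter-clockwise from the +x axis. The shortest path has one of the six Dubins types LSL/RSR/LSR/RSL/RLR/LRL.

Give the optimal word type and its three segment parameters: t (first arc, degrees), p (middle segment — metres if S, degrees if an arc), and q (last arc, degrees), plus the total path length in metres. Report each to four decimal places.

Let ψ = atan2(Δy, Δx) = atan2(14.49, 21.46) = 34.0276° be the start→goal bearing.
Normalize: d = |goal − start| / ρ = 25.893854/4.6 = 5.629099, α = (θ_start − ψ) mod 360° = 280.0724° = 4.888185 rad, β = (θ_goal − ψ) mod 360° = 30.7724° = 0.537080 rad.
Common terms: sin α = -0.984588, cos α = 0.174892, sin β = 0.511629, cos β = 0.859206, cos(α−β) = -0.353475, d² = 31.686753. Work in radians in the unit-radius frame; every candidate has L = ρ·(t + p + q).
LSL: p² = 2 + d² − 2cos(α−β) + 2d(sin α − sin β) = 17.549002; p = √p² = 4.189153; φ = atan2(cos β − cos α, d + sin α − sin β) = 0.164089 rad; t = (φ − α) mod 2π = 1.559089 rad, q = (β − φ) mod 2π = 0.372990 rad → L = 4.6·(1.559089 + 4.189153 + 0.372990) = 4.6·6.121232 = 28.157669 m
RSR: p² = 2 + d² − 2cos(α−β) + 2d(sin β − sin α) = 51.238404; p = √p² = 7.158101; φ = atan2(cos α − cos β, d − sin α + sin β) = -0.095746 rad; t = (α − φ) mod 2π = 4.983932 rad, q = (φ − β) mod 2π = 5.650359 rad → L = 4.6·(4.983932 + 7.158101 + 5.650359) = 4.6·17.792392 = 81.845002 m
LSR: p² = d² − 2 + 2cos(α−β) + 2d(sin α + sin β) = 23.655143; p = √p² = 4.863655; φ = atan2(−cos α − cos β, d + sin α + sin β) − atan2(−2, p) = 0.192205 rad; t = (φ − α) mod 2π = 1.587204 rad, q = (φ − β) mod 2π = 5.938310 rad → L = 4.6·(1.587204 + 4.863655 + 5.938310) = 4.6·12.389170 = 56.990182 m
RSL: p² = d² − 2 + 2cos(α−β) − 2d(sin α + sin β) = 34.304465; p = √p² = 5.857001; φ = atan2(cos α + cos β, d − sin α − sin β) − atan2(2, p) = -0.161185 rad; t = (α − φ) mod 2π = 5.049370 rad, q = (β − φ) mod 2π = 0.698264 rad → L = 4.6·(5.049370 + 5.857001 + 0.698264) = 4.6·11.604636 = 53.381325 m
RLR: c = (6 − d² + 2cos(α−β) + 2d(sin α − sin β))/8 = -5.404801, |c| > 1 → infeasible
LRL: c = (6 − d² + 2cos(α−β) − 2d(sin α − sin β))/8 = -1.193625, |c| > 1 → infeasible
Shortest: LSL with L = 28.157669 m ≈ 28.1577 m
Convert LSL to answer units (arcs ×180/π): t = 1.559089·180/π = 89.3292°, p = ρ·p = 4.6·4.189153 = 19.2701 m, q = 0.372990·180/π = 21.3708°, L = 28.1577 m.

LSL: t = 89.3292°, p = 19.2701 m, q = 21.3708°, L = 28.1577 m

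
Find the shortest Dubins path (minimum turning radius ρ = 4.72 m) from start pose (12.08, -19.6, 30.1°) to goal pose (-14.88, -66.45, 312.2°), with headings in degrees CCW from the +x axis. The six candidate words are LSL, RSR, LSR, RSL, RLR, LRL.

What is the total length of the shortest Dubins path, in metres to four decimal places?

67.0488 m

Let ψ = atan2(Δy, Δx) = atan2(-46.85, -26.96) = -119.9184° be the start→goal bearing.
Normalize: d = |goal − start| / ρ = 54.053345/4.72 = 11.451980, α = (θ_start − ψ) mod 360° = 150.0184° = 2.618316 rad, β = (θ_goal − ψ) mod 360° = 72.1184° = 1.258704 rad.
Common terms: sin α = 0.499721, cos α = -0.866186, sin β = 0.951693, cos β = 0.307051, cos(α−β) = 0.209619, d² = 131.147843. Work in radians in the unit-radius frame; every candidate has L = ρ·(t + p + q).
LSL: p² = 2 + d² − 2cos(α−β) + 2d(sin α − sin β) = 122.376662; p = √p² = 11.062399; φ = atan2(cos β − cos α, d + sin α − sin β) = 0.106256 rad; t = (φ − α) mod 2π = 3.771126 rad, q = (β − φ) mod 2π = 1.152448 rad → L = 4.72·(3.771126 + 11.062399 + 1.152448) = 4.72·15.985972 = 75.453790 m
RSR: p² = 2 + d² − 2cos(α−β) + 2d(sin β − sin α) = 143.080549; p = √p² = 11.961628; φ = atan2(cos α − cos β, d − sin α + sin β) = -0.098241 rad; t = (α − φ) mod 2π = 2.716557 rad, q = (φ − β) mod 2π = 4.926240 rad → L = 4.72·(2.716557 + 11.961628 + 4.926240) = 4.72·19.604425 = 92.532886 m
LSR: p² = d² − 2 + 2cos(α−β) + 2d(sin α + sin β) = 162.810222; p = √p² = 12.759711; φ = atan2(−cos α − cos β, d + sin α + sin β) − atan2(−2, p) = 0.198784 rad; t = (φ − α) mod 2π = 3.863653 rad, q = (φ − β) mod 2π = 5.223265 rad → L = 4.72·(3.863653 + 12.759711 + 5.223265) = 4.72·21.846629 = 103.116090 m
RSL: p² = d² − 2 + 2cos(α−β) − 2d(sin α + sin β) = 96.323937; p = √p² = 9.814476; φ = atan2(cos α + cos β, d − sin α − sin β) − atan2(2, p) = -0.256880 rad; t = (α − φ) mod 2π = 2.875196 rad, q = (β − φ) mod 2π = 1.515584 rad → L = 4.72·(2.875196 + 9.814476 + 1.515584) = 4.72·14.205256 = 67.048809 m
RLR: c = (6 − d² + 2cos(α−β) + 2d(sin α − sin β))/8 = -16.885069, |c| > 1 → infeasible
LRL: c = (6 − d² + 2cos(α−β) − 2d(sin α − sin β))/8 = -14.297083, |c| > 1 → infeasible
Shortest: RSL with L = 67.048809 m ≈ 67.0488 m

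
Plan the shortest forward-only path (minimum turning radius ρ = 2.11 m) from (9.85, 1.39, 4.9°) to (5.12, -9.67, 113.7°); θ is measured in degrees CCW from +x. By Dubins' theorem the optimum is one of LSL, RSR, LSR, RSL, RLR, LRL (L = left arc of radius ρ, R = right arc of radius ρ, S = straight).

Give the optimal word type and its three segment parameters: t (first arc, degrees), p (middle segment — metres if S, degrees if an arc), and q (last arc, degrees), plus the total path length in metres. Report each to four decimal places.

RSR: t = 115.0653°, p = 8.6392 m, q = 136.1347°, L = 17.8900 m

Let ψ = atan2(Δy, Δx) = atan2(-11.06, -4.73) = -113.1548° be the start→goal bearing.
Normalize: d = |goal − start| / ρ = 12.028986/2.11 = 5.700941, α = (θ_start − ψ) mod 360° = 118.0548° = 2.060445 rad, β = (θ_goal − ψ) mod 360° = 226.8548° = 3.959363 rad.
Common terms: sin α = 0.882498, cos α = -0.470316, sin β = -0.729623, cos β = -0.683849, cos(α−β) = -0.322266, d² = 32.500730. Work in radians in the unit-radius frame; every candidate has L = ρ·(t + p + q).
LSL: p² = 2 + d² − 2cos(α−β) + 2d(sin α − sin β) = 53.526478; p = √p² = 7.316179; φ = atan2(cos β − cos α, d + sin α − sin β) = -0.029191 rad; t = (φ − α) mod 2π = 4.193550 rad, q = (β − φ) mod 2π = 3.988554 rad → L = 2.11·(4.193550 + 7.316179 + 3.988554) = 2.11·15.498283 = 32.701377 m
RSR: p² = 2 + d² − 2cos(α−β) + 2d(sin β − sin α) = 16.764045; p = √p² = 4.094392; φ = atan2(cos α − cos β, d − sin α + sin β) = 0.052176 rad; t = (α − φ) mod 2π = 2.008269 rad, q = (φ − β) mod 2π = 2.375998 rad → L = 2.11·(2.008269 + 4.094392 + 2.375998) = 2.11·8.478659 = 17.889970 m
LSR: p² = d² − 2 + 2cos(α−β) + 2d(sin α + sin β) = 31.599261; p = √p² = 5.621322; φ = atan2(−cos α − cos β, d + sin α + sin β) − atan2(−2, p) = 0.536490 rad; t = (φ − α) mod 2π = 4.759230 rad, q = (φ − β) mod 2π = 2.860312 rad → L = 2.11·(4.759230 + 5.621322 + 2.860312) = 2.11·13.240864 = 27.938222 m
RSL: p² = d² − 2 + 2cos(α−β) − 2d(sin α + sin β) = 28.113137; p = √p² = 5.302182; φ = atan2(cos α + cos β, d − sin α − sin β) − atan2(2, p) = -0.565806 rad; t = (α − φ) mod 2π = 2.626251 rad, q = (β − φ) mod 2π = 4.525169 rad → L = 2.11·(2.626251 + 5.302182 + 4.525169) = 2.11·12.453602 = 26.277100 m
RLR: c = (6 − d² + 2cos(α−β) + 2d(sin α − sin β))/8 = -1.095506, |c| > 1 → infeasible
LRL: c = (6 − d² + 2cos(α−β) − 2d(sin α − sin β))/8 = -5.690810, |c| > 1 → infeasible
Shortest: RSR with L = 17.889970 m ≈ 17.8900 m
Convert RSR to answer units (arcs ×180/π): t = 2.008269·180/π = 115.0653°, p = ρ·p = 2.11·4.094392 = 8.6392 m, q = 2.375998·180/π = 136.1347°, L = 17.8900 m.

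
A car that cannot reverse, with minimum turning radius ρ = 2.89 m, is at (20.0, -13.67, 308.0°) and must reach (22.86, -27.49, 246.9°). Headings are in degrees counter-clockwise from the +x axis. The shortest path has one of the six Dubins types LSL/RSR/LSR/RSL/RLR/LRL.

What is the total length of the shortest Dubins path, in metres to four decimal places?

Let ψ = atan2(Δy, Δx) = atan2(-13.82, 2.86) = -78.3079° be the start→goal bearing.
Normalize: d = |goal − start| / ρ = 14.112831/2.89 = 4.883333, α = (θ_start − ψ) mod 360° = 26.3079° = 0.459159 rad, β = (θ_goal − ψ) mod 360° = 325.2079° = 5.675948 rad.
Common terms: sin α = 0.443195, cos α = 0.896425, sin β = -0.570600, cos β = 0.821228, cos(α−β) = 0.483282, d² = 23.846937. Work in radians in the unit-radius frame; every candidate has L = ρ·(t + p + q).
LSL: p² = 2 + d² − 2cos(α−β) + 2d(sin α − sin β) = 34.781769; p = √p² = 5.897607; φ = atan2(cos β − cos α, d + sin α − sin β) = -0.012751 rad; t = (φ − α) mod 2π = 5.811275 rad, q = (β − φ) mod 2π = 5.688699 rad → L = 2.89·(5.811275 + 5.897607 + 5.688699) = 2.89·17.397582 = 50.279011 m
RSR: p² = 2 + d² − 2cos(α−β) + 2d(sin β − sin α) = 14.978975; p = √p² = 3.870268; φ = atan2(cos α − cos β, d − sin α + sin β) = 0.019431 rad; t = (α − φ) mod 2π = 0.439728 rad, q = (φ − β) mod 2π = 0.626668 rad → L = 2.89·(0.439728 + 3.870268 + 0.626668) = 2.89·4.936664 = 14.266960 m
LSR: p² = d² − 2 + 2cos(α−β) + 2d(sin α + sin β) = 21.569171; p = √p² = 4.644262; φ = atan2(−cos α − cos β, d + sin α + sin β) − atan2(−2, p) = 0.060055 rad; t = (φ − α) mod 2π = 5.884081 rad, q = (φ − β) mod 2π = 0.667291 rad → L = 2.89·(5.884081 + 4.644262 + 0.667291) = 2.89·11.195634 = 32.355383 m
RSL: p² = d² − 2 + 2cos(α−β) − 2d(sin α + sin β) = 24.057832; p = √p² = 4.904878; φ = atan2(cos α + cos β, d − sin α − sin β) − atan2(2, p) = -0.056935 rad; t = (α − φ) mod 2π = 0.516094 rad, q = (β − φ) mod 2π = 5.732883 rad → L = 2.89·(0.516094 + 4.904878 + 5.732883) = 2.89·11.153855 = 32.234641 m
RLR: c = (6 − d² + 2cos(α−β) + 2d(sin α − sin β))/8 = -0.872372; p = 2π − arccos c = 3.652356 rad; φ = atan2(cos α − cos β, d − sin α + sin β) = 0.019431 rad; t = (α − φ + p/2) mod 2π = 2.265906 rad, q = (α − β − t + p) mod 2π = 2.452845 rad → L = 2.89·(2.265906 + 3.652356 + 2.452845) = 2.89·8.371107 = 24.192500 m
LRL: c = (6 − d² + 2cos(α−β) − 2d(sin α − sin β))/8 = -3.347721, |c| > 1 → infeasible
Shortest: RSR with L = 14.266960 m ≈ 14.2670 m

14.2670 m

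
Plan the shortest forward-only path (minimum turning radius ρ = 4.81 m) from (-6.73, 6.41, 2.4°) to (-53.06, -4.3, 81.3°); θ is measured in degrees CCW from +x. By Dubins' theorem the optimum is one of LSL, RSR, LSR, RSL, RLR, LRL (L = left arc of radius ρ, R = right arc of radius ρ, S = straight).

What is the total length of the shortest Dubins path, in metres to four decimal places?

Let ψ = atan2(Δy, Δx) = atan2(-10.71, -46.33) = -166.9837° be the start→goal bearing.
Normalize: d = |goal − start| / ρ = 47.551793/4.81 = 9.886028, α = (θ_start − ψ) mod 360° = 169.3837° = 2.956303 rad, β = (θ_goal − ψ) mod 360° = 248.2837° = 4.333368 rad.
Common terms: sin α = 0.184231, cos α = -0.982883, sin β = -0.929027, cos β = -0.370011, cos(α−β) = 0.192522, d² = 97.733542. Work in radians in the unit-radius frame; every candidate has L = ρ·(t + p + q).
LSL: p² = 2 + d² − 2cos(α−β) + 2d(sin α − sin β) = 121.359901; p = √p² = 11.016347; φ = atan2(cos β − cos α, d + sin α − sin β) = 0.055662 rad; t = (φ − α) mod 2π = 3.382544 rad, q = (β − φ) mod 2π = 4.277706 rad → L = 4.81·(3.382544 + 11.016347 + 4.277706) = 4.81·18.676597 = 89.834432 m
RSR: p² = 2 + d² − 2cos(α−β) + 2d(sin β − sin α) = 77.337095; p = √p² = 8.794151; φ = atan2(cos α − cos β, d − sin α + sin β) = -0.069747 rad; t = (α − φ) mod 2π = 3.026051 rad, q = (φ − β) mod 2π = 1.880070 rad → L = 4.81·(3.026051 + 8.794151 + 1.880070) = 4.81·13.700272 = 65.898307 m
LSR: p² = d² − 2 + 2cos(α−β) + 2d(sin α + sin β) = 81.392427; p = √p² = 9.021775; φ = atan2(−cos α − cos β, d + sin α + sin β) − atan2(−2, p) = 0.365090 rad; t = (φ − α) mod 2π = 3.691972 rad, q = (φ − β) mod 2π = 2.314907 rad → L = 4.81·(3.691972 + 9.021775 + 2.314907) = 4.81·15.028655 = 72.287829 m
RSL: p² = d² − 2 + 2cos(α−β) − 2d(sin α + sin β) = 110.844745; p = √p² = 10.528283; φ = atan2(cos α + cos β, d − sin α − sin β) − atan2(2, p) = -0.314309 rad; t = (α − φ) mod 2π = 3.270612 rad, q = (β − φ) mod 2π = 4.647677 rad → L = 4.81·(3.270612 + 10.528283 + 4.647677) = 4.81·18.446572 = 88.728012 m
RLR: c = (6 − d² + 2cos(α−β) + 2d(sin α − sin β))/8 = -8.667137, |c| > 1 → infeasible
LRL: c = (6 − d² + 2cos(α−β) − 2d(sin α − sin β))/8 = -14.169988, |c| > 1 → infeasible
Shortest: RSR with L = 65.898307 m ≈ 65.8983 m

65.8983 m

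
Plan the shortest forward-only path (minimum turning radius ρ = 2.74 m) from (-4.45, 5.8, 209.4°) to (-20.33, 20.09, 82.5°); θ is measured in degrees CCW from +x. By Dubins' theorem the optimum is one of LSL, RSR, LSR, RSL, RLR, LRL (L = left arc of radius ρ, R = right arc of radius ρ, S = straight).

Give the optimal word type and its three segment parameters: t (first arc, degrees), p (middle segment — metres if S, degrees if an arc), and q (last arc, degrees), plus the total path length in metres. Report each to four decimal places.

Let ψ = atan2(Δy, Δx) = atan2(14.29, -15.88) = 138.0168° be the start→goal bearing.
Normalize: d = |goal − start| / ρ = 21.363017/2.74 = 7.796722, α = (θ_start − ψ) mod 360° = 71.3832° = 1.245872 rad, β = (θ_goal − ψ) mod 360° = 304.4832° = 5.314235 rad.
Common terms: sin α = 0.947675, cos α = 0.319237, sin β = -0.824292, cos β = 0.566165, cos(α−β) = -0.600420, d² = 60.788867. Work in radians in the unit-radius frame; every candidate has L = ρ·(t + p + q).
LSL: p² = 2 + d² − 2cos(α−β) + 2d(sin α − sin β) = 91.620774; p = √p² = 9.571874; φ = atan2(cos β − cos α, d + sin α − sin β) = 0.025800 rad; t = (φ − α) mod 2π = 5.063113 rad, q = (β − φ) mod 2π = 5.288435 rad → L = 2.74·(5.063113 + 9.571874 + 5.288435) = 2.74·19.923422 = 54.590176 m
RSR: p² = 2 + d² − 2cos(α−β) + 2d(sin β − sin α) = 36.358642; p = √p² = 6.029813; φ = atan2(cos α − cos β, d − sin α + sin β) = -0.040963 rad; t = (α − φ) mod 2π = 1.286835 rad, q = (φ − β) mod 2π = 0.927988 rad → L = 2.74·(1.286835 + 6.029813 + 0.927988) = 2.74·8.244636 = 22.590301 m
LSR: p² = d² − 2 + 2cos(α−β) + 2d(sin α + sin β) = 59.511993; p = √p² = 7.714402; φ = atan2(−cos α − cos β, d + sin α + sin β) − atan2(−2, p) = 0.142341 rad; t = (φ − α) mod 2π = 5.179654 rad, q = (φ − β) mod 2π = 1.111292 rad → L = 2.74·(5.179654 + 7.714402 + 1.111292) = 2.74·14.005347 = 38.374651 m
RSL: p² = d² − 2 + 2cos(α−β) − 2d(sin α + sin β) = 55.664061; p = √p² = 7.460835; φ = atan2(cos α + cos β, d − sin α − sin β) − atan2(2, p) = -0.147030 rad; t = (α − φ) mod 2π = 1.392902 rad, q = (β − φ) mod 2π = 5.461265 rad → L = 2.74·(1.392902 + 7.460835 + 5.461265) = 2.74·14.315002 = 39.223107 m
RLR: c = (6 − d² + 2cos(α−β) + 2d(sin α − sin β))/8 = -3.544830, |c| > 1 → infeasible
LRL: c = (6 − d² + 2cos(α−β) − 2d(sin α − sin β))/8 = -10.452597, |c| > 1 → infeasible
Shortest: RSR with L = 22.590301 m ≈ 22.5903 m
Convert RSR to answer units (arcs ×180/π): t = 1.286835·180/π = 73.7302°, p = ρ·p = 2.74·6.029813 = 16.5217 m, q = 0.927988·180/π = 53.1698°, L = 22.5903 m.

RSR: t = 73.7302°, p = 16.5217 m, q = 53.1698°, L = 22.5903 m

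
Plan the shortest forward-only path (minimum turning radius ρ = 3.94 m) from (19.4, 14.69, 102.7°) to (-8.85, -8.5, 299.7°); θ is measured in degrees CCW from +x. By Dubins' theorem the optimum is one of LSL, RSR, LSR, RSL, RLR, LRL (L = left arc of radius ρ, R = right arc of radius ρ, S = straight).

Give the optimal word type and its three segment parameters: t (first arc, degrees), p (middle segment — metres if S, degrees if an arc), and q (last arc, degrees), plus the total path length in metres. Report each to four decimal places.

Let ψ = atan2(Δy, Δx) = atan2(-23.19, -28.25) = -140.6179° be the start→goal bearing.
Normalize: d = |goal − start| / ρ = 36.549126/3.94 = 9.276428, α = (θ_start − ψ) mod 360° = 243.3179° = 4.246699 rad, β = (θ_goal − ψ) mod 360° = 80.3179° = 1.401813 rad.
Common terms: sin α = -0.893512, cos α = -0.449039, sin β = 0.985756, cos β = 0.168181, cos(α−β) = -0.956305, d² = 86.052114. Work in radians in the unit-radius frame; every candidate has L = ρ·(t + p + q).
LSL: p² = 2 + d² − 2cos(α−β) + 2d(sin α − sin β) = 55.098931; p = √p² = 7.422865; φ = atan2(cos β − cos α, d + sin α − sin β) = 0.083247 rad; t = (φ − α) mod 2π = 2.119733 rad, q = (β − φ) mod 2π = 1.318565 rad → L = 3.94·(2.119733 + 7.422865 + 1.318565) = 3.94·10.861164 = 42.792986 m
RSR: p² = 2 + d² − 2cos(α−β) + 2d(sin β − sin α) = 124.830516; p = √p² = 11.172758; φ = atan2(cos α − cos β, d − sin α + sin β) = -0.055271 rad; t = (α − φ) mod 2π = 4.301971 rad, q = (φ − β) mod 2π = 4.826101 rad → L = 3.94·(4.301971 + 11.172758 + 4.826101) = 3.94·20.300830 = 79.985269 m
LSR: p² = d² − 2 + 2cos(α−β) + 2d(sin α + sin β) = 83.850897; p = √p² = 9.157014; φ = atan2(−cos α − cos β, d + sin α + sin β) − atan2(−2, p) = 0.245004 rad; t = (φ − α) mod 2π = 2.281491 rad, q = (φ − β) mod 2π = 5.126377 rad → L = 3.94·(2.281491 + 9.157014 + 5.126377) = 3.94·16.564881 = 65.265632 m
RSL: p² = d² − 2 + 2cos(α−β) − 2d(sin α + sin β) = 80.428113; p = √p² = 8.968172; φ = atan2(cos α + cos β, d − sin α − sin β) − atan2(2, p) = -0.249992 rad; t = (α − φ) mod 2π = 4.496691 rad, q = (β − φ) mod 2π = 1.651804 rad → L = 3.94·(4.496691 + 8.968172 + 1.651804) = 3.94·15.116667 = 59.559668 m
RLR: c = (6 − d² + 2cos(α−β) + 2d(sin α − sin β))/8 = -14.603815, |c| > 1 → infeasible
LRL: c = (6 − d² + 2cos(α−β) − 2d(sin α − sin β))/8 = -5.887366, |c| > 1 → infeasible
Shortest: LSL with L = 42.792986 m ≈ 42.7930 m
Convert LSL to answer units (arcs ×180/π): t = 2.119733·180/π = 121.4518°, p = ρ·p = 3.94·7.422865 = 29.2461 m, q = 1.318565·180/π = 75.5482°, L = 42.7930 m.

LSL: t = 121.4518°, p = 29.2461 m, q = 75.5482°, L = 42.7930 m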